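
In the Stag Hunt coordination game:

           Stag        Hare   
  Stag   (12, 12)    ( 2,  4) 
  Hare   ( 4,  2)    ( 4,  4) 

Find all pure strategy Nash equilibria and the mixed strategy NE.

Pure NE: (Stag, Stag) and (Hare, Hare); Mixed NE: p = 0.2, q = 0.2

Work:
Check pure NE:
(Stag, Stag): (12, 12) - no unilateral deviation beneficial
(Hare, Hare): (4, 4) - no unilateral deviation beneficial
Mixed NE: P1 plays Stag with p = 0.2, P2 plays Stag with q = 0.2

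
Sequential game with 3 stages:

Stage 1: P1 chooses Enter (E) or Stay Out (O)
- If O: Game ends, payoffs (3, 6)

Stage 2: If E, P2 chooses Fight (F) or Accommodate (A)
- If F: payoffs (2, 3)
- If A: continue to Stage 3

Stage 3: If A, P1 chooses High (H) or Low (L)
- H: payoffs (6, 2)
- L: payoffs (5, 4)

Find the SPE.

SPE: (O, F, H); Outcome (3, 6)

Work:
Stage 3: P1 chooses H (6 vs 5)
Stage 2: P2: F->3, A->2 (anticipating H). Choose F
Stage 1: P1: O->3, E->2 (anticipating F, H). Choose O
SPE path: O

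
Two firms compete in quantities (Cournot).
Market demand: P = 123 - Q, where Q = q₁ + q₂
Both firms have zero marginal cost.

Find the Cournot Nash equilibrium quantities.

q₁* = q₂* = 41.0; P* = 41.0

Work:
Profit: π_i = P·q_i = (a - q_i - q_j)·q_i
FOC: ∂π_i/∂q_i = a - 2q_i - q_j = 0
Reaction function: q_i = (123 - q_j)/2
Symmetry: q* = 123/3 = 41.0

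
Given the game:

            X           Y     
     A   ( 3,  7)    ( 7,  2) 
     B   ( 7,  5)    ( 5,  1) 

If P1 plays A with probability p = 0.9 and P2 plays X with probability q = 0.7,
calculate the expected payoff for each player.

E[P1] = 4.42, E[P2] = 5.33

Work:
E[P1] = p·q·π₁(A,X) + p·(1-q)·π₁(A,Y) + (1-p)·q·π₁(B,X) + (1-p)·(1-q)·π₁(B,Y)
= 0.9·0.7·3 + 0.9·0.3·7 + 0.1·0.7·7 + 0.1·0.3·5
= 4.42

E[P2] = 5.33 (similar calculation)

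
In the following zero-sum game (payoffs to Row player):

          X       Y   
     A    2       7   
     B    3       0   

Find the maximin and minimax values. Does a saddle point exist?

Maximin = 2, Minimax = 3, Saddle: False

Work:
Row minimums: [2, 0] → maximin = 2
Column maximums: [3, 7] → minimax = 3
No saddle point (maximin ≠ minimax). Mixed strategy needed.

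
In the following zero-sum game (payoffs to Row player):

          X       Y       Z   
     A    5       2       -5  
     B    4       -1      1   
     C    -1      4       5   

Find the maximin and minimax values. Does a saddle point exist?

Maximin = -1, Minimax = 4, Saddle: False

Work:
Row minimums: [-5, -1, -1] → maximin = -1
Column maximums: [5, 4, 5] → minimax = 4
No saddle point (maximin ≠ minimax). Mixed strategy needed.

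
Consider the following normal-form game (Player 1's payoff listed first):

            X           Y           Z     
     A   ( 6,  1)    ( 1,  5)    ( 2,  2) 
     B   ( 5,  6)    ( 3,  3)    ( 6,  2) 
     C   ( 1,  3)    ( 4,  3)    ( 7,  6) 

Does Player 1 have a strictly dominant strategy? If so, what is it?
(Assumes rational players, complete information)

No strictly dominant strategy exists for Player 1

Work:
A strategy strictly dominates another if it gives a strictly higher payoff against every opponent action. Compare each pair of P1's strategies column-by-column:
  A vs B: [6 vs 5, 1 vs 3, 2 vs 6] → A does not strictly dominate B (column Y: 1 ≤ 3)
  A vs C: [6 vs 1, 1 vs 4, 2 vs 7] → A does not strictly dominate C (column Y: 1 ≤ 4)
  B vs A: [5 vs 6, 3 vs 1, 6 vs 2] → B does not strictly dominate A (column X: 5 ≤ 6)
  B vs C: [5 vs 1, 3 vs 4, 6 vs 7] → B does not strictly dominate C (column Y: 3 ≤ 4)
  C vs A: [1 vs 6, 4 vs 1, 7 vs 2] → C does not strictly dominate A (column X: 1 ≤ 6)
  C vs B: [1 vs 5, 4 vs 3, 7 vs 6] → C does not strictly dominate B (column X: 1 ≤ 5)
No single strategy strictly dominates all others → no strictly dominant strategy.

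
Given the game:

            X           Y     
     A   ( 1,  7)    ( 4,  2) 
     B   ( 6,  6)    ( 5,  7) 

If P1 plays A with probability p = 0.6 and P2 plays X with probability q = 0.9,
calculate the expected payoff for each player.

E[P1] = 3.14, E[P2] = 6.34

Work:
E[P1] = p·q·π₁(A,X) + p·(1-q)·π₁(A,Y) + (1-p)·q·π₁(B,X) + (1-p)·(1-q)·π₁(B,Y)
= 0.6·0.9·1 + 0.6·0.1·4 + 0.4·0.9·6 + 0.4·0.1·5
= 3.14

E[P2] = 6.34 (similar calculation)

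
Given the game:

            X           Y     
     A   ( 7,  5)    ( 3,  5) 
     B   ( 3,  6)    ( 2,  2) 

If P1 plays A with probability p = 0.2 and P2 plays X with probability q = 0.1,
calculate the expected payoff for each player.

E[P1] = 2.36, E[P2] = 2.92

Work:
E[P1] = p·q·π₁(A,X) + p·(1-q)·π₁(A,Y) + (1-p)·q·π₁(B,X) + (1-p)·(1-q)·π₁(B,Y)
= 0.2·0.1·7 + 0.2·0.9·3 + 0.8·0.1·3 + 0.8·0.9·2
= 2.36

E[P2] = 2.92 (similar calculation)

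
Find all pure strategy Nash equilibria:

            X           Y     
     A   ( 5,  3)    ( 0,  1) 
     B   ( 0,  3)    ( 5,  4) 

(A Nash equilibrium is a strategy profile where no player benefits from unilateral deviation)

Nash equilibrium: (A, X), (B, Y)

Work:
Best responses:
  P1 vs X: payoffs [5, 0] → best response A (payoff 5)
  P1 vs Y: payoffs [0, 5] → best response B (payoff 5)
  P2 vs A: payoffs [3, 1] → best response X (payoff 3)
  P2 vs B: payoffs [3, 4] → best response Y (payoff 4)
Mutual best responses: (A,X), (B,Y) → Nash equilibria.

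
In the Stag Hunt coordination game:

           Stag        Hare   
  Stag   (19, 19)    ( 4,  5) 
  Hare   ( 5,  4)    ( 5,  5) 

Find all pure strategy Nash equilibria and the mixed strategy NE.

Pure NE: (Stag, Stag) and (Hare, Hare); Mixed NE: p = 0.0667, q = 0.0667

Work:
Check pure NE:
(Stag, Stag): (19, 19) - no unilateral deviation beneficial
(Hare, Hare): (5, 5) - no unilateral deviation beneficial
Mixed NE: P1 plays Stag with p = 0.0667, P2 plays Stag with q = 0.0667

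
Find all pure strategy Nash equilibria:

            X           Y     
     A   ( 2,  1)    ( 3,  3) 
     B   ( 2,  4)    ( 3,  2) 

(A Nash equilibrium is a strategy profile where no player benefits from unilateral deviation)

Nash equilibrium: (A, Y), (B, X)

Work:
Best responses:
  P1 vs X: payoffs [2, 2] → best response A/B (payoff 2)
  P1 vs Y: payoffs [3, 3] → best response A/B (payoff 3)
  P2 vs A: payoffs [1, 3] → best response Y (payoff 3)
  P2 vs B: payoffs [4, 2] → best response X (payoff 4)
Mutual best responses: (A,Y), (B,X) → Nash equilibria.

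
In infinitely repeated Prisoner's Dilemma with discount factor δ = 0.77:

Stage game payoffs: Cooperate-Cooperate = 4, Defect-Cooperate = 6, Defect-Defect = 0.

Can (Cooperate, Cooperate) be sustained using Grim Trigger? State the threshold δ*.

δ* = 0.3333; since δ = 0.77 ≥ 0.3333, cooperation can be sustained

Work:
For Grim Trigger:
Cooperate forever: 4/(1-δ)
Defect then punished: 6 + 0·δ/(1-δ)
Need: 4/(1-δ) ≥ 6 + 0·δ/(1-δ)
Solving: δ ≥ (T-R)/(T-P) = (6-4)/(6-0) = 0.3333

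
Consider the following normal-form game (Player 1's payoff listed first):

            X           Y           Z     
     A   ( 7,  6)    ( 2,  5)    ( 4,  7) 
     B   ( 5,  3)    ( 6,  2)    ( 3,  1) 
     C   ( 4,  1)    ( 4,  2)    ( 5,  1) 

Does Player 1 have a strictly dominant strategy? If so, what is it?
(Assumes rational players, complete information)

No strictly dominant strategy exists for Player 1

Work:
A strategy strictly dominates another if it gives a strictly higher payoff against every opponent action. Compare each pair of P1's strategies column-by-column:
  A vs B: [7 vs 5, 2 vs 6, 4 vs 3] → A does not strictly dominate B (column Y: 2 ≤ 6)
  A vs C: [7 vs 4, 2 vs 4, 4 vs 5] → A does not strictly dominate C (column Y: 2 ≤ 4)
  B vs A: [5 vs 7, 6 vs 2, 3 vs 4] → B does not strictly dominate A (column X: 5 ≤ 7)
  B vs C: [5 vs 4, 6 vs 4, 3 vs 5] → B does not strictly dominate C (column Z: 3 ≤ 5)
  C vs A: [4 vs 7, 4 vs 2, 5 vs 4] → C does not strictly dominate A (column X: 4 ≤ 7)
  C vs B: [4 vs 5, 4 vs 6, 5 vs 3] → C does not strictly dominate B (column X: 4 ≤ 5)
No single strategy strictly dominates all others → no strictly dominant strategy.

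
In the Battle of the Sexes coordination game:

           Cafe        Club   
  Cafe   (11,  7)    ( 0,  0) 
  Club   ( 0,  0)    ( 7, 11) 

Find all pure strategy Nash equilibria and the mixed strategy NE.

Pure NE: (Cafe, Cafe) and (Club, Club); Mixed NE: p = 0.6111, q = 0.3889

Work:
Check pure NE:
(Cafe, Cafe): (11, 7) - no unilateral deviation beneficial
(Club, Club): (7, 11) - no unilateral deviation beneficial
Mixed NE: P1 plays Cafe with p = 0.6111, P2 plays Cafe with q = 0.3889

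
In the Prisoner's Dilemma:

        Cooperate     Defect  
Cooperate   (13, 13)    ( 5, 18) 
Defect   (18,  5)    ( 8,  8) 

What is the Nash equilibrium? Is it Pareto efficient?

(Defect, Defect) is NE; not Pareto efficient

Work:
Defect dominates Cooperate for both players:
If P2 cooperates: Defect (18) > Cooperate (13)
If P2 defects: Defect (8) > Cooperate (5)
NE: (Defect, Defect) with payoff (8, 8)
But (Cooperate, Cooperate) = (13, 13) Pareto dominates (8, 8)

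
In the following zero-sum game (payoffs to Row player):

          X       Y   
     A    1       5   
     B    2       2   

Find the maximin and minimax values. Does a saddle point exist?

Maximin = 2, Minimax = 2, Saddle: True

Work:
Row minimums: [1, 2] → maximin = 2
Column maximums: [2, 5] → minimax = 2
Saddle point exists! Game value = 2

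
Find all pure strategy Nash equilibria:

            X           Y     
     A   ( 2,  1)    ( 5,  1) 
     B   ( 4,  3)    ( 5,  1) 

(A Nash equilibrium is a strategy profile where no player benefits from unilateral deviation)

Nash equilibrium: (A, Y), (B, X)

Work:
Best responses:
  P1 vs X: payoffs [2, 4] → best response B (payoff 4)
  P1 vs Y: payoffs [5, 5] → best response A/B (payoff 5)
  P2 vs A: payoffs [1, 1] → best response X/Y (payoff 1)
  P2 vs B: payoffs [3, 1] → best response X (payoff 3)
Mutual best responses: (A,Y), (B,X) → Nash equilibria.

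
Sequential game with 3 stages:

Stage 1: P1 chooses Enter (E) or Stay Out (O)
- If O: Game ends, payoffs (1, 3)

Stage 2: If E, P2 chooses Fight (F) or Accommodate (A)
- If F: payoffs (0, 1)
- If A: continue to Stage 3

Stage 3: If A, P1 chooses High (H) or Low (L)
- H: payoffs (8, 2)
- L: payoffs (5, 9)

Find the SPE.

SPE: (E, A, H); Outcome (8, 2)

Work:
Stage 3: P1 chooses H (8 vs 5)
Stage 2: P2: F->1, A->2 (anticipating H). Choose A
Stage 1: P1: O->1, E->8 (anticipating A, H). Choose E
SPE path: E -> A -> H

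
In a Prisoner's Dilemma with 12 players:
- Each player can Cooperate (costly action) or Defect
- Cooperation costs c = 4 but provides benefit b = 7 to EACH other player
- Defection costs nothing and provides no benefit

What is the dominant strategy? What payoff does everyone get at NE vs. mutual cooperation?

Dominant: Defect; NE payoff = 0; Coop payoff = 73

Work:
Defect dominates (saves cost c = 4, benefit to others is external)
NE: All defect → everyone gets 0
If all cooperate: each receives (11)×7 - 4 = 73
Social dilemma: 73 > 0 but NE gives 0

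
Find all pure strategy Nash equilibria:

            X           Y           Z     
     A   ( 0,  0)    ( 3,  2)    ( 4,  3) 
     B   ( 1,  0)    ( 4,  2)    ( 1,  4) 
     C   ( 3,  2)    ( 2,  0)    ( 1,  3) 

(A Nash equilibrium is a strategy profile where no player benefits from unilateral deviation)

Nash equilibrium: (A, Z)

Work:
Best responses:
  P1 vs X: payoffs [0, 1, 3] → best response C (payoff 3)
  P1 vs Y: payoffs [3, 4, 2] → best response B (payoff 4)
  P1 vs Z: payoffs [4, 1, 1] → best response A (payoff 4)
  P2 vs A: payoffs [0, 2, 3] → best response Z (payoff 3)
  P2 vs B: payoffs [0, 2, 4] → best response Z (payoff 4)
  P2 vs C: payoffs [2, 0, 3] → best response Z (payoff 3)
Mutual best responses: (A,Z) → Nash equilibria.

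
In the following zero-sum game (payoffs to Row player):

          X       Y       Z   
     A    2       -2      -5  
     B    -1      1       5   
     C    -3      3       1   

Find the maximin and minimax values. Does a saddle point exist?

Maximin = -1, Minimax = 2, Saddle: False

Work:
Row minimums: [-5, -1, -3] → maximin = -1
Column maximums: [2, 3, 5] → minimax = 2
No saddle point (maximin ≠ minimax). Mixed strategy needed.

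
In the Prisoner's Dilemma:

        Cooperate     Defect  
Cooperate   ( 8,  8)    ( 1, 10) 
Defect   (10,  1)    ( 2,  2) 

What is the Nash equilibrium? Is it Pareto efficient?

(Defect, Defect) is NE; not Pareto efficient

Work:
Defect dominates Cooperate for both players:
If P2 cooperates: Defect (10) > Cooperate (8)
If P2 defects: Defect (2) > Cooperate (1)
NE: (Defect, Defect) with payoff (2, 2)
But (Cooperate, Cooperate) = (8, 8) Pareto dominates (2, 2)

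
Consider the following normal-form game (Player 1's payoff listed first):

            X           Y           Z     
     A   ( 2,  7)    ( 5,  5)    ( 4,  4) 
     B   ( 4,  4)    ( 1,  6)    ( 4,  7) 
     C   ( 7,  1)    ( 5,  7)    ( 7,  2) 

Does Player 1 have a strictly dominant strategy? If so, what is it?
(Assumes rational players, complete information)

No strictly dominant strategy exists for Player 1

Work:
A strategy strictly dominates another if it gives a strictly higher payoff against every opponent action. Compare each pair of P1's strategies column-by-column:
  A vs B: [2 vs 4, 5 vs 1, 4 vs 4] → A does not strictly dominate B (column X: 2 ≤ 4)
  A vs C: [2 vs 7, 5 vs 5, 4 vs 7] → A does not strictly dominate C (column X: 2 ≤ 7)
  B vs A: [4 vs 2, 1 vs 5, 4 vs 4] → B does not strictly dominate A (column Y: 1 ≤ 5)
  B vs C: [4 vs 7, 1 vs 5, 4 vs 7] → B does not strictly dominate C (column X: 4 ≤ 7)
  C vs A: [7 vs 2, 5 vs 5, 7 vs 4] → C does not strictly dominate A (column Y: 5 ≤ 5)
  C vs B: [7 vs 4, 5 vs 1, 7 vs 4] → C strictly dominates B
No single strategy strictly dominates all others → no strictly dominant strategy.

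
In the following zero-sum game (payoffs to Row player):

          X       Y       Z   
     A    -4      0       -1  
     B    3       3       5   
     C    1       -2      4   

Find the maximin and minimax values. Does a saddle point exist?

Maximin = 3, Minimax = 3, Saddle: True

Work:
Row minimums: [-4, 3, -2] → maximin = 3
Column maximums: [3, 3, 5] → minimax = 3
Saddle point exists! Game value = 3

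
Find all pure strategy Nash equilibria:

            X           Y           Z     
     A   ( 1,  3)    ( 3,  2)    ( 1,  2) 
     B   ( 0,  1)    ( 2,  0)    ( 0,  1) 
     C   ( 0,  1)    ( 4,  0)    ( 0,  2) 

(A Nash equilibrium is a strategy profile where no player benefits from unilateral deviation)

Nash equilibrium: (A, X)

Work:
Best responses:
  P1 vs X: payoffs [1, 0, 0] → best response A (payoff 1)
  P1 vs Y: payoffs [3, 2, 4] → best response C (payoff 4)
  P1 vs Z: payoffs [1, 0, 0] → best response A (payoff 1)
  P2 vs A: payoffs [3, 2, 2] → best response X (payoff 3)
  P2 vs B: payoffs [1, 0, 1] → best response X/Z (payoff 1)
  P2 vs C: payoffs [1, 0, 2] → best response Z (payoff 2)
Mutual best responses: (A,X) → Nash equilibria.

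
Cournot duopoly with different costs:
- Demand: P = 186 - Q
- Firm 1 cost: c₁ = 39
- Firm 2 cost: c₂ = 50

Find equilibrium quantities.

q₁* = 52.67, q₂* = 41.67

Work:
Reaction: q₁ = (186 - 39 - q₂)/2
Reaction: q₂ = (186 - 50 - q₁)/2
Solve simultaneously:
q₁* = (186 - 2×39 + 50)/3 = 52.67
q₂* = (186 - 2×50 + 39)/3 = 41.67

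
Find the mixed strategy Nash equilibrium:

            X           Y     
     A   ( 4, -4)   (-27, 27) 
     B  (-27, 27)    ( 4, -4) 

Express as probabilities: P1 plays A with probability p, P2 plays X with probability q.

p = 0.5, q = 0.5

Work:
Find probabilities that make opponent indifferent:
P2 chooses q to make P1 indifferent between A and B
P1 chooses p to make P2 indifferent between X and Y
Mixed NE: P1 plays (A: 0.5, B: 0.5), P2 plays (X: 0.5, Y: 0.5)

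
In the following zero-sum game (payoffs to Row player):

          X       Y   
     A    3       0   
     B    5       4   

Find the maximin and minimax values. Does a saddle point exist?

Maximin = 4, Minimax = 4, Saddle: True

Work:
Row minimums: [0, 4] → maximin = 4
Column maximums: [5, 4] → minimax = 4
Saddle point exists! Game value = 4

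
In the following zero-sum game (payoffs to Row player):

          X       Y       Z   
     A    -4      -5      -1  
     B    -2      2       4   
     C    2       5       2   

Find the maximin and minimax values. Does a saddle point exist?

Maximin = 2, Minimax = 2, Saddle: True

Work:
Row minimums: [-5, -2, 2] → maximin = 2
Column maximums: [2, 5, 4] → minimax = 2
Saddle point exists! Game value = 2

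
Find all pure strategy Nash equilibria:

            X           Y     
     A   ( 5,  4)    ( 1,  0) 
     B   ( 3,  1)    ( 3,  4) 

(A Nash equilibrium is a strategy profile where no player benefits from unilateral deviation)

Nash equilibrium: (A, X), (B, Y)

Work:
Best responses:
  P1 vs X: payoffs [5, 3] → best response A (payoff 5)
  P1 vs Y: payoffs [1, 3] → best response B (payoff 3)
  P2 vs A: payoffs [4, 0] → best response X (payoff 4)
  P2 vs B: payoffs [1, 4] → best response Y (payoff 4)
Mutual best responses: (A,X), (B,Y) → Nash equilibria.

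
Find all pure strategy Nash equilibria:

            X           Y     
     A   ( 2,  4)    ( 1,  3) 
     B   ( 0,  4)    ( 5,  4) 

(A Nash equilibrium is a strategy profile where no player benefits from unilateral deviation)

Nash equilibrium: (A, X), (B, Y)

Work:
Best responses:
  P1 vs X: payoffs [2, 0] → best response A (payoff 2)
  P1 vs Y: payoffs [1, 5] → best response B (payoff 5)
  P2 vs A: payoffs [4, 3] → best response X (payoff 4)
  P2 vs B: payoffs [4, 4] → best response X/Y (payoff 4)
Mutual best responses: (A,X), (B,Y) → Nash equilibria.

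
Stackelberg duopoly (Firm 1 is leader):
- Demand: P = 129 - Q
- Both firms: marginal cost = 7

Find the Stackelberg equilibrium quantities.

q₁* (leader) = 61.0, q₂* (follower) = 30.5

Work:
Follower's reaction: q₂ = (a - c - q₁)/2
Leader substitutes: π₁ = q₁·(a - q₁ - (a-c-q₁)/2 - c)
FOC: q₁* = (129 - 7)/2 = 61.00
Then: q₂* = (129 - 7 - 61.0)/2 = 30.50
Leader has first-mover advantage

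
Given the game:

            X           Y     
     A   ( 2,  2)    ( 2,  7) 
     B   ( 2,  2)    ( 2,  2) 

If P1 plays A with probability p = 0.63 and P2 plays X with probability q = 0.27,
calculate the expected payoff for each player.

E[P1] = 2.0, E[P2] = 4.2995

Work:
E[P1] = p·q·π₁(A,X) + p·(1-q)·π₁(A,Y) + (1-p)·q·π₁(B,X) + (1-p)·(1-q)·π₁(B,Y)
= 0.63·0.27·2 + 0.63·0.73·2 + 0.37·0.27·2 + 0.37·0.73·2
= 2.0

E[P2] = 4.2995 (similar calculation)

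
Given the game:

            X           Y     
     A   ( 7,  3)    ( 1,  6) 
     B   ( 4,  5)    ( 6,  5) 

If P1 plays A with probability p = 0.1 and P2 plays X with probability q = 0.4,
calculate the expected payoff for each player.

E[P1] = 5.02, E[P2] = 4.98

Work:
E[P1] = p·q·π₁(A,X) + p·(1-q)·π₁(A,Y) + (1-p)·q·π₁(B,X) + (1-p)·(1-q)·π₁(B,Y)
= 0.1·0.4·7 + 0.1·0.6·1 + 0.9·0.4·4 + 0.9·0.6·6
= 5.02

E[P2] = 4.98 (similar calculation)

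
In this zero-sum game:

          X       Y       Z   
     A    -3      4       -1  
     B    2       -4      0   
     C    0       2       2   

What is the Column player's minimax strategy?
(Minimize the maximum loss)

Column should play X or Z (all achieve the minimum), value = 2

Work:
Column player minimizes Row's maximum payoff:
Column X: max payoff to Row = 2
Column Y: max payoff to Row = 4
Column Z: max payoff to Row = 2
Minimum is 2, achieved by columns X, Z (tied).
Each of X or Z is a minimax strategy.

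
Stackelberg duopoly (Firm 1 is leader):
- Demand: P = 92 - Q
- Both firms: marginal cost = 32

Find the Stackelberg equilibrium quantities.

q₁* (leader) = 30.0, q₂* (follower) = 15.0

Work:
Follower's reaction: q₂ = (a - c - q₁)/2
Leader substitutes: π₁ = q₁·(a - q₁ - (a-c-q₁)/2 - c)
FOC: q₁* = (92 - 32)/2 = 30.00
Then: q₂* = (92 - 32 - 30.0)/2 = 15.00
Leader has first-mover advantage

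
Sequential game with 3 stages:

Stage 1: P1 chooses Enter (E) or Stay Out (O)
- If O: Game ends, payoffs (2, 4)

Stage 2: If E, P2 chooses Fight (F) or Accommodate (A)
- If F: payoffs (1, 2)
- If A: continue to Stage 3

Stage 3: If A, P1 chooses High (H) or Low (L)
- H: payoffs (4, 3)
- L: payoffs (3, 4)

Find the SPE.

SPE: (E, A, H); Outcome (4, 3)

Work:
Stage 3: P1 chooses H (4 vs 3)
Stage 2: P2: F->2, A->3 (anticipating H). Choose A
Stage 1: P1: O->2, E->4 (anticipating A, H). Choose E
SPE path: E -> A -> H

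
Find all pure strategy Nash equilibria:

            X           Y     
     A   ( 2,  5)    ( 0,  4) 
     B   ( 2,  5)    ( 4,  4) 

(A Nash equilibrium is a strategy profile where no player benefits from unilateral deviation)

Nash equilibrium: (A, X), (B, X)

Work:
Best responses:
  P1 vs X: payoffs [2, 2] → best response A/B (payoff 2)
  P1 vs Y: payoffs [0, 4] → best response B (payoff 4)
  P2 vs A: payoffs [5, 4] → best response X (payoff 5)
  P2 vs B: payoffs [5, 4] → best response X (payoff 5)
Mutual best responses: (A,X), (B,X) → Nash equilibria.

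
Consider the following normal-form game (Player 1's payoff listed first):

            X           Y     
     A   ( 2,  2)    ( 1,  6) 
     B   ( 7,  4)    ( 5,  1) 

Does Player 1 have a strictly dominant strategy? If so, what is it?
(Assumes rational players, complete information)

Yes, Player 1's strictly dominant strategy is B

Work:
A strategy strictly dominates another if it gives a strictly higher payoff against every opponent action. Compare each pair of P1's strategies column-by-column:
  A vs B: [2 vs 7, 1 vs 5] → A does not strictly dominate B (column X: 2 ≤ 7)
  B vs A: [7 vs 2, 5 vs 1] → B strictly dominates A
B strictly dominates every other strategy → strictly dominant.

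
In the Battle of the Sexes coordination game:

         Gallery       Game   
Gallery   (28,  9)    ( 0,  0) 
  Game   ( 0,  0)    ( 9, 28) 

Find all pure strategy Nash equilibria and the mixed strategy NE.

Pure NE: (Gallery, Gallery) and (Game, Game); Mixed NE: p = 0.7568, q = 0.2432

Work:
Check pure NE:
(Gallery, Gallery): (28, 9) - no unilateral deviation beneficial
(Game, Game): (9, 28) - no unilateral deviation beneficial
Mixed NE: P1 plays Gallery with p = 0.7568, P2 plays Gallery with q = 0.2432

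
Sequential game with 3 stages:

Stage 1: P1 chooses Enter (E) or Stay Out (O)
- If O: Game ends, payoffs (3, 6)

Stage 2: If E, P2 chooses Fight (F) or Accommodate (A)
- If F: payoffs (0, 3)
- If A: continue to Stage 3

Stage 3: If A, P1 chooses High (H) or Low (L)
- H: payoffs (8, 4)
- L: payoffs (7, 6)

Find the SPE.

SPE: (E, A, H); Outcome (8, 4)

Work:
Stage 3: P1 chooses H (8 vs 7)
Stage 2: P2: F->3, A->4 (anticipating H). Choose A
Stage 1: P1: O->3, E->8 (anticipating A, H). Choose E
SPE path: E -> A -> H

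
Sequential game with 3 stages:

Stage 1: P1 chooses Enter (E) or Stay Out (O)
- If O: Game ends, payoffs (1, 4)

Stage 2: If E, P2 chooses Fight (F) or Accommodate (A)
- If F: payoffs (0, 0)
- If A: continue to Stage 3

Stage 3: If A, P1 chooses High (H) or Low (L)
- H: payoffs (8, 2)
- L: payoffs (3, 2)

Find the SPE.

SPE: (E, A, H); Outcome (8, 2)

Work:
Stage 3: P1 chooses H (8 vs 3)
Stage 2: P2: F->0, A->2 (anticipating H). Choose A
Stage 1: P1: O->1, E->8 (anticipating A, H). Choose E
SPE path: E -> A -> H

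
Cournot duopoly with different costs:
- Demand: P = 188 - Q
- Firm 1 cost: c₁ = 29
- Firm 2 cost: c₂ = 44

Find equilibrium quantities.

q₁* = 58.0, q₂* = 43.0

Work:
Reaction: q₁ = (188 - 29 - q₂)/2
Reaction: q₂ = (188 - 44 - q₁)/2
Solve simultaneously:
q₁* = (188 - 2×29 + 44)/3 = 58.0
q₂* = (188 - 2×44 + 29)/3 = 43.0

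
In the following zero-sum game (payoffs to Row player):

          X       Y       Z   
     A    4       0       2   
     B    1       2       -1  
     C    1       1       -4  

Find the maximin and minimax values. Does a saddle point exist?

Maximin = 0, Minimax = 2, Saddle: False

Work:
Row minimums: [0, -1, -4] → maximin = 0
Column maximums: [4, 2, 2] → minimax = 2
No saddle point (maximin ≠ minimax). Mixed strategy needed.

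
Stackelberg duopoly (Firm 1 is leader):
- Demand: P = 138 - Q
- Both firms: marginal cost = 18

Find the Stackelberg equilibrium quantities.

q₁* (leader) = 60.0, q₂* (follower) = 30.0

Work:
Follower's reaction: q₂ = (a - c - q₁)/2
Leader substitutes: π₁ = q₁·(a - q₁ - (a-c-q₁)/2 - c)
FOC: q₁* = (138 - 18)/2 = 60.00
Then: q₂* = (138 - 18 - 60.0)/2 = 30.00
Leader has first-mover advantage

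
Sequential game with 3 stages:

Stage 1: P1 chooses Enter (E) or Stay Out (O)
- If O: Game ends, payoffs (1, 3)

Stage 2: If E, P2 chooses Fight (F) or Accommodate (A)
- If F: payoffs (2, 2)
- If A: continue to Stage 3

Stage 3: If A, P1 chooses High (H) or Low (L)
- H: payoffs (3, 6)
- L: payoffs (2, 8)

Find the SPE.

SPE: (E, A, H); Outcome (3, 6)

Work:
Stage 3: P1 chooses H (3 vs 2)
Stage 2: P2: F->2, A->6 (anticipating H). Choose A
Stage 1: P1: O->1, E->3 (anticipating A, H). Choose E
SPE path: E -> A -> H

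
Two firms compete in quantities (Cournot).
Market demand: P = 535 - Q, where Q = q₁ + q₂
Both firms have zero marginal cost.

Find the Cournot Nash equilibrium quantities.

q₁* = q₂* = 178.33; P* = 178.33

Work:
Profit: π_i = P·q_i = (a - q_i - q_j)·q_i
FOC: ∂π_i/∂q_i = a - 2q_i - q_j = 0
Reaction function: q_i = (535 - q_j)/2
Symmetry: q* = 535/3 = 178.33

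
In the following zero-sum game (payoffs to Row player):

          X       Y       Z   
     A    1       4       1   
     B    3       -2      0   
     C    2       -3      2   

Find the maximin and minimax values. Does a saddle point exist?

Maximin = 1, Minimax = 2, Saddle: False

Work:
Row minimums: [1, -2, -3] → maximin = 1
Column maximums: [3, 4, 2] → minimax = 2
No saddle point (maximin ≠ minimax). Mixed strategy needed.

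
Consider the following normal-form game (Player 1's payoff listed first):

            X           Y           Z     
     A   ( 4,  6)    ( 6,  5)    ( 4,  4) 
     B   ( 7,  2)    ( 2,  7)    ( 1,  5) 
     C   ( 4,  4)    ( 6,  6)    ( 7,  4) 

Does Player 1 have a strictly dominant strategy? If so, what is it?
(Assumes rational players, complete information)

No strictly dominant strategy exists for Player 1

Work:
A strategy strictly dominates another if it gives a strictly higher payoff against every opponent action. Compare each pair of P1's strategies column-by-column:
  A vs B: [4 vs 7, 6 vs 2, 4 vs 1] → A does not strictly dominate B (column X: 4 ≤ 7)
  A vs C: [4 vs 4, 6 vs 6, 4 vs 7] → A does not strictly dominate C (column X: 4 ≤ 4)
  B vs A: [7 vs 4, 2 vs 6, 1 vs 4] → B does not strictly dominate A (column Y: 2 ≤ 6)
  B vs C: [7 vs 4, 2 vs 6, 1 vs 7] → B does not strictly dominate C (column Y: 2 ≤ 6)
  C vs A: [4 vs 4, 6 vs 6, 7 vs 4] → C does not strictly dominate A (column X: 4 ≤ 4)
  C vs B: [4 vs 7, 6 vs 2, 7 vs 1] → C does not strictly dominate B (column X: 4 ≤ 7)
No single strategy strictly dominates all others → no strictly dominant strategy.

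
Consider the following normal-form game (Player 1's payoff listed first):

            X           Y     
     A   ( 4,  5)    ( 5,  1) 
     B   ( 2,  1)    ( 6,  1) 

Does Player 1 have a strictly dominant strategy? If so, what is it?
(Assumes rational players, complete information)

No strictly dominant strategy exists for Player 1

Work:
A strategy strictly dominates another if it gives a strictly higher payoff against every opponent action. Compare each pair of P1's strategies column-by-column:
  A vs B: [4 vs 2, 5 vs 6] → A does not strictly dominate B (column Y: 5 ≤ 6)
  B vs A: [2 vs 4, 6 vs 5] → B does not strictly dominate A (column X: 2 ≤ 4)
No single strategy strictly dominates all others → no strictly dominant strategy.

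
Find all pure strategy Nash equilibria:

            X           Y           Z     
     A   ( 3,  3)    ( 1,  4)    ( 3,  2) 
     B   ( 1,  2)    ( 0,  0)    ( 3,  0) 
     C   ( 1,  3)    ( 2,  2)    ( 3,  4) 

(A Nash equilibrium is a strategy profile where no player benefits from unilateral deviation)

Nash equilibrium: (C, Z)

Work:
Best responses:
  P1 vs X: payoffs [3, 1, 1] → best response A (payoff 3)
  P1 vs Y: payoffs [1, 0, 2] → best response C (payoff 2)
  P1 vs Z: payoffs [3, 3, 3] → best response A/B/C (payoff 3)
  P2 vs A: payoffs [3, 4, 2] → best response Y (payoff 4)
  P2 vs B: payoffs [2, 0, 0] → best response X (payoff 2)
  P2 vs C: payoffs [3, 2, 4] → best response Z (payoff 4)
Mutual best responses: (C,Z) → Nash equilibria.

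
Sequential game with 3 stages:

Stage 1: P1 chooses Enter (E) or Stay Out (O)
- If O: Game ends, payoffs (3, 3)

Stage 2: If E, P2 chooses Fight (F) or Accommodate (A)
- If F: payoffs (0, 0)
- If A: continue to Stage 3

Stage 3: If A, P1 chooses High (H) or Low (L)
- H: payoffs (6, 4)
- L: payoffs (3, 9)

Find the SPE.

SPE: (E, A, H); Outcome (6, 4)

Work:
Stage 3: P1 chooses H (6 vs 3)
Stage 2: P2: F->0, A->4 (anticipating H). Choose A
Stage 1: P1: O->3, E->6 (anticipating A, H). Choose E
SPE path: E -> A -> H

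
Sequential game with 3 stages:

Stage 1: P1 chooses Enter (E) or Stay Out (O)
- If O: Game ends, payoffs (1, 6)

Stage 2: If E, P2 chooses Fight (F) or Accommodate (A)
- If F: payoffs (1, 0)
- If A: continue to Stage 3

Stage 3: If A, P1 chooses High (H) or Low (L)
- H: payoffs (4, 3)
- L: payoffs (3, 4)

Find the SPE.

SPE: (E, A, H); Outcome (4, 3)

Work:
Stage 3: P1 chooses H (4 vs 3)
Stage 2: P2: F->0, A->3 (anticipating H). Choose A
Stage 1: P1: O->1, E->4 (anticipating A, H). Choose E
SPE path: E -> A -> H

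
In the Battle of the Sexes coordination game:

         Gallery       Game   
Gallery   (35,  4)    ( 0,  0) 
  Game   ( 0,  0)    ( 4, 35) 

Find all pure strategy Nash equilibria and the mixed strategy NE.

Pure NE: (Gallery, Gallery) and (Game, Game); Mixed NE: p = 0.8974, q = 0.1026

Work:
Check pure NE:
(Gallery, Gallery): (35, 4) - no unilateral deviation beneficial
(Game, Game): (4, 35) - no unilateral deviation beneficial
Mixed NE: P1 plays Gallery with p = 0.8974, P2 plays Gallery with q = 0.1026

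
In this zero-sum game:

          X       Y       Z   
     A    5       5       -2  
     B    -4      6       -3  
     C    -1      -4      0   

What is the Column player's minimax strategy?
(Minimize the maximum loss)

Column should play Z, value = 0

Work:
Column player minimizes Row's maximum payoff:
Column X: max payoff to Row = 5
Column Y: max payoff to Row = 6
Column Z: max payoff to Row = 0
Minimum is 0, achieved by column Z.
Minimax strategy: Z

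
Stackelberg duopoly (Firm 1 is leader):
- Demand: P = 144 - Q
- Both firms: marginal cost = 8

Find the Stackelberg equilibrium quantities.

q₁* (leader) = 68.0, q₂* (follower) = 34.0

Work:
Follower's reaction: q₂ = (a - c - q₁)/2
Leader substitutes: π₁ = q₁·(a - q₁ - (a-c-q₁)/2 - c)
FOC: q₁* = (144 - 8)/2 = 68.00
Then: q₂* = (144 - 8 - 68.0)/2 = 34.00
Leader has first-mover advantage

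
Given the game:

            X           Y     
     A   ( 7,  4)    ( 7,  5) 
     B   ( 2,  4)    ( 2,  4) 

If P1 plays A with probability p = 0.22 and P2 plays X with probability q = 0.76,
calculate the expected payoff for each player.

E[P1] = 3.1, E[P2] = 4.0528

Work:
E[P1] = p·q·π₁(A,X) + p·(1-q)·π₁(A,Y) + (1-p)·q·π₁(B,X) + (1-p)·(1-q)·π₁(B,Y)
= 0.22·0.76·7 + 0.22·0.24·7 + 0.78·0.76·2 + 0.78·0.24·2
= 3.1

E[P2] = 4.0528 (similar calculation)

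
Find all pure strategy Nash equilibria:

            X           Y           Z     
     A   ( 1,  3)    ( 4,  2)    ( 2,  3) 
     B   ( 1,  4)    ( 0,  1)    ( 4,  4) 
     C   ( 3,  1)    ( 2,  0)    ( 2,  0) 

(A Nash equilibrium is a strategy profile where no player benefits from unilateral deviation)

Nash equilibrium: (B, Z), (C, X)

Work:
Best responses:
  P1 vs X: payoffs [1, 1, 3] → best response C (payoff 3)
  P1 vs Y: payoffs [4, 0, 2] → best response A (payoff 4)
  P1 vs Z: payoffs [2, 4, 2] → best response B (payoff 4)
  P2 vs A: payoffs [3, 2, 3] → best response X/Z (payoff 3)
  P2 vs B: payoffs [4, 1, 4] → best response X/Z (payoff 4)
  P2 vs C: payoffs [1, 0, 0] → best response X (payoff 1)
Mutual best responses: (B,Z), (C,X) → Nash equilibria.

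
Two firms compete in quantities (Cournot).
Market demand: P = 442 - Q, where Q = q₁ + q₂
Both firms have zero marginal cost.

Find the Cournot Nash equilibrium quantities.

q₁* = q₂* = 147.33; P* = 147.33

Work:
Profit: π_i = P·q_i = (a - q_i - q_j)·q_i
FOC: ∂π_i/∂q_i = a - 2q_i - q_j = 0
Reaction function: q_i = (442 - q_j)/2
Symmetry: q* = 442/3 = 147.33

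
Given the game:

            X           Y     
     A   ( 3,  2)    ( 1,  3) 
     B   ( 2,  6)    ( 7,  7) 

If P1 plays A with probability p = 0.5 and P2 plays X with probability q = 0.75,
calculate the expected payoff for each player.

E[P1] = 2.875, E[P2] = 4.25

Work:
E[P1] = p·q·π₁(A,X) + p·(1-q)·π₁(A,Y) + (1-p)·q·π₁(B,X) + (1-p)·(1-q)·π₁(B,Y)
= 0.5·0.75·3 + 0.5·0.25·1 + 0.5·0.75·2 + 0.5·0.25·7
= 2.875

E[P2] = 4.25 (similar calculation)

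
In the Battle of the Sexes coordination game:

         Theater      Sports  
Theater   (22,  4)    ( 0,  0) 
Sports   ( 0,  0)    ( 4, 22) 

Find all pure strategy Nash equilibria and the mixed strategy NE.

Pure NE: (Theater, Theater) and (Sports, Sports); Mixed NE: p = 0.8462, q = 0.1538

Work:
Check pure NE:
(Theater, Theater): (22, 4) - no unilateral deviation beneficial
(Sports, Sports): (4, 22) - no unilateral deviation beneficial
Mixed NE: P1 plays Theater with p = 0.8462, P2 plays Theater with q = 0.1538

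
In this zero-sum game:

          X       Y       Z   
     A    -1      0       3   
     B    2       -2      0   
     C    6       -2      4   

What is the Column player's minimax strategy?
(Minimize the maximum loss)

Column should play Y, value = 0

Work:
Column player minimizes Row's maximum payoff:
Column X: max payoff to Row = 6
Column Y: max payoff to Row = 0
Column Z: max payoff to Row = 4
Minimum is 0, achieved by column Y.
Minimax strategy: Y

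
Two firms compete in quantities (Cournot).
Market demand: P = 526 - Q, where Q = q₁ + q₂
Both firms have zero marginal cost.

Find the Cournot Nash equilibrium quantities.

q₁* = q₂* = 175.33; P* = 175.33

Work:
Profit: π_i = P·q_i = (a - q_i - q_j)·q_i
FOC: ∂π_i/∂q_i = a - 2q_i - q_j = 0
Reaction function: q_i = (526 - q_j)/2
Symmetry: q* = 526/3 = 175.33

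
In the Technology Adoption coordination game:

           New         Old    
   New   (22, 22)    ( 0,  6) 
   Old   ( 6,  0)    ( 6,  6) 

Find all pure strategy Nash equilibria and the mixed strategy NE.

Pure NE: (New, New) and (Old, Old); Mixed NE: p = 0.2727, q = 0.2727

Work:
Check pure NE:
(New, New): (22, 22) - no unilateral deviation beneficial
(Old, Old): (6, 6) - no unilateral deviation beneficial
Mixed NE: P1 plays New with p = 0.2727, P2 plays New with q = 0.2727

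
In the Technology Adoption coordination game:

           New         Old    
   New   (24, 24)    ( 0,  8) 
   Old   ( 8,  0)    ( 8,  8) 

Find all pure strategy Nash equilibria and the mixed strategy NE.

Pure NE: (New, New) and (Old, Old); Mixed NE: p = 0.3333, q = 0.3333

Work:
Check pure NE:
(New, New): (24, 24) - no unilateral deviation beneficial
(Old, Old): (8, 8) - no unilateral deviation beneficial
Mixed NE: P1 plays New with p = 0.3333, P2 plays New with q = 0.3333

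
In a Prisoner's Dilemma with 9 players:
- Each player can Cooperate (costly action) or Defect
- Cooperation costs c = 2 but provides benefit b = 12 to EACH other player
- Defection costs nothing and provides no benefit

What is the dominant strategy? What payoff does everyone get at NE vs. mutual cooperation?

Dominant: Defect; NE payoff = 0; Coop payoff = 94

Work:
Defect dominates (saves cost c = 2, benefit to others is external)
NE: All defect → everyone gets 0
If all cooperate: each receives (8)×12 - 2 = 94
Social dilemma: 94 > 0 but NE gives 0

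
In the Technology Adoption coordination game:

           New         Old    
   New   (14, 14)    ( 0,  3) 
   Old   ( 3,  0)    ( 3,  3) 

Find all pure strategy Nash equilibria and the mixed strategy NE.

Pure NE: (New, New) and (Old, Old); Mixed NE: p = 0.2143, q = 0.2143

Work:
Check pure NE:
(New, New): (14, 14) - no unilateral deviation beneficial
(Old, Old): (3, 3) - no unilateral deviation beneficial
Mixed NE: P1 plays New with p = 0.2143, P2 plays New with q = 0.2143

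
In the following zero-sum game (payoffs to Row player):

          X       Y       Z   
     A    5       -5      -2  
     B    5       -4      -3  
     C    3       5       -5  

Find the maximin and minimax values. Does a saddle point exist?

Maximin = -4, Minimax = -2, Saddle: False

Work:
Row minimums: [-5, -4, -5] → maximin = -4
Column maximums: [5, 5, -2] → minimax = -2
No saddle point (maximin ≠ minimax). Mixed strategy needed.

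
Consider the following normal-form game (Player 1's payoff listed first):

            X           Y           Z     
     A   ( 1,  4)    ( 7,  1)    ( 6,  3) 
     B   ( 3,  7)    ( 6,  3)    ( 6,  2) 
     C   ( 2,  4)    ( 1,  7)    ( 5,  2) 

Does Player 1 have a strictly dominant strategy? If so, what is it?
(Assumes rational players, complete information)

No strictly dominant strategy exists for Player 1

Work:
A strategy strictly dominates another if it gives a strictly higher payoff against every opponent action. Compare each pair of P1's strategies column-by-column:
  A vs B: [1 vs 3, 7 vs 6, 6 vs 6] → A does not strictly dominate B (column X: 1 ≤ 3)
  A vs C: [1 vs 2, 7 vs 1, 6 vs 5] → A does not strictly dominate C (column X: 1 ≤ 2)
  B vs A: [3 vs 1, 6 vs 7, 6 vs 6] → B does not strictly dominate A (column Y: 6 ≤ 7)
  B vs C: [3 vs 2, 6 vs 1, 6 vs 5] → B strictly dominates C
  C vs A: [2 vs 1, 1 vs 7, 5 vs 6] → C does not strictly dominate A (column Y: 1 ≤ 7)
  C vs B: [2 vs 3, 1 vs 6, 5 vs 6] → C does not strictly dominate B (column X: 2 ≤ 3)
No single strategy strictly dominates all others → no strictly dominant strategy.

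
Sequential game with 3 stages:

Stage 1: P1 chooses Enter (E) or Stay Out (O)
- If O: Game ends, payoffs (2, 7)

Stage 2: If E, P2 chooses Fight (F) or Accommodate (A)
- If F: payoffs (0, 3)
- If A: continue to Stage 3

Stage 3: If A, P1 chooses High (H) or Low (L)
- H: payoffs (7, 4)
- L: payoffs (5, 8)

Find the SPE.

SPE: (E, A, H); Outcome (7, 4)

Work:
Stage 3: P1 chooses H (7 vs 5)
Stage 2: P2: F->3, A->4 (anticipating H). Choose A
Stage 1: P1: O->2, E->7 (anticipating A, H). Choose E
SPE path: E -> A -> H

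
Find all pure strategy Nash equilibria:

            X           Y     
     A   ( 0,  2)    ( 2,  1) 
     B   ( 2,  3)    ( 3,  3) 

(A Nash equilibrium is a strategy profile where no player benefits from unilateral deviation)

Nash equilibrium: (B, X), (B, Y)

Work:
Best responses:
  P1 vs X: payoffs [0, 2] → best response B (payoff 2)
  P1 vs Y: payoffs [2, 3] → best response B (payoff 3)
  P2 vs A: payoffs [2, 1] → best response X (payoff 2)
  P2 vs B: payoffs [3, 3] → best response X/Y (payoff 3)
Mutual best responses: (B,X), (B,Y) → Nash equilibria.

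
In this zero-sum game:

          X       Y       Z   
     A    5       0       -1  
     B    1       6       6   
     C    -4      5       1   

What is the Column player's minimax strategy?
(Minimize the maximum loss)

Column should play X, value = 5

Work:
Column player minimizes Row's maximum payoff:
Column X: max payoff to Row = 5
Column Y: max payoff to Row = 6
Column Z: max payoff to Row = 6
Minimum is 5, achieved by column X.
Minimax strategy: X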